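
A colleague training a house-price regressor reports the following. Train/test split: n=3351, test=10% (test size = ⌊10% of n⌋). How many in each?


Test = ⌊3351·10/100⌋ = 335
Train = 3351 - 335 = 3016

Train: 3016, Test: 335


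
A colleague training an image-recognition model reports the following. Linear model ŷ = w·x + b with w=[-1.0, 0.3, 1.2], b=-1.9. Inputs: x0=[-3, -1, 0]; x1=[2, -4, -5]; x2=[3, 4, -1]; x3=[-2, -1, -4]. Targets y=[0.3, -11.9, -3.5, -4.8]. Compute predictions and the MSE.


ŷ0 = (-1.0)·(-3) + (0.3)·(-1) + (1.2)·(0) - 1.9 = 0.8
ŷ1 = (-1.0)·(2) + (0.3)·(-4) + (1.2)·(-5) - 1.9 = -11.1
ŷ2 = (-1.0)·(3) + (0.3)·(4) + (1.2)·(-1) - 1.9 = -4.9
ŷ3 = (-1.0)·(-2) + (0.3)·(-1) + (1.2)·(-4) - 1.9 = -5.0
errors² = [0.25, 0.64, 1.96, 0.04]
MSE = 2.8900/4 = 0.7225

0.7225


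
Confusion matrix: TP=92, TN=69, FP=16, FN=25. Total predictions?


Total = TP + TN + FP + FN
= 92 + 69 + 16 + 25
= 202
(Predicted positive: 108, predicted negative: 94)

202


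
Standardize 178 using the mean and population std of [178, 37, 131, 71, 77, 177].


μ = 111.8333, σ = 53.9642
z = (178 - 111.8333)/53.9642 = 1.2261

1.2261


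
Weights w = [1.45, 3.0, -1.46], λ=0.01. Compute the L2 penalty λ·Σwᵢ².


‖w‖₂² = (1.45)² + (3.0)² + (-1.46)²
     = 2.1025 + 9 + 2.1316
     = 13.2341
λ·‖w‖₂² = 0.01·13.2341 = 0.132341

0.132341


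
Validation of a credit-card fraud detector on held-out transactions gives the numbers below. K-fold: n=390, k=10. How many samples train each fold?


Fold size = 390/10 = 39
Training per fold = 390 - 39 = 351

351


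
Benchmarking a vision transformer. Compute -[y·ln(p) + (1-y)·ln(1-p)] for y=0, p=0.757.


BCE = -[y·ln(p) + (1-y)·ln(1-p)]
= -0 - 1·ln(1-0.757)
= -ln(0.243) = 1.4147

1.4147


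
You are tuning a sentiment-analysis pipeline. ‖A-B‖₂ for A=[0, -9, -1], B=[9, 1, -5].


d = √((0-9)² + (-9-1)² + (-1+ 5)²)
  = √(81 + 100 + 16)
  = √197 = 14.0357

14.0357


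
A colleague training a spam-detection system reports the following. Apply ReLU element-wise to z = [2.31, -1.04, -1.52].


ReLU(2.31) = max(0, 2.31) = 2.31
ReLU(-1.04) = max(0, -1.04) = 0.0
ReLU(-1.52) = max(0, -1.52) = 0.0
result = [2.31, 0.0, 0.0]

[2.31, 0.0, 0.0]


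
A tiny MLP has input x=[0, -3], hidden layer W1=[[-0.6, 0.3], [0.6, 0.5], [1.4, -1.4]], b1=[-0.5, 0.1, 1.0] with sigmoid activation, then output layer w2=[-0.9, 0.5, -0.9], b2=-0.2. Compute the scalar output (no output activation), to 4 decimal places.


z1[0] = (-0.6)·(0) + (0.3)·(-3) - 0.5 = -1.4
z1[1] = (0.6)·(0) + (0.5)·(-3) + 0.1 = -1.4
z1[2] = (1.4)·(0) + (-1.4)·(-3) + 1.0 = 5.2
h = sigmoid(z1) = [0.1978, 0.1978, 0.9945]
output = (-0.9)·(0.1978) + (0.5)·(0.1978) + (-0.9)·(0.9945) - 0.2 = -1.1742

-1.1742


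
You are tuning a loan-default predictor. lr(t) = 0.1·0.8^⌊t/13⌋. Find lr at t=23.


n_drops = ⌊23/13⌋ = 1
lr = 0.1·0.8^1 = 0.1·0.8 = 0.08

0.08


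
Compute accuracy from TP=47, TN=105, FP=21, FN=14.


Accuracy = (TP+TN)/(TP+TN+FP+FN)
= (47+105)/(187)
= 152/187 = 81.28%

81.28%


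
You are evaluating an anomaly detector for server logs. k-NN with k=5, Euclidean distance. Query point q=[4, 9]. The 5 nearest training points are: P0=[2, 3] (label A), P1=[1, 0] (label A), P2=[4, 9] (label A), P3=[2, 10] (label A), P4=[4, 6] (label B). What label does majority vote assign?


d(q,P0) = 6.3246  (label A)
d(q,P1) = 9.4868  (label A)
d(q,P2) = 0.0  (label A)
d(q,P3) = 2.2361  (label A)
d(q,P4) = 3.0  (label B)
Votes: A=4, B=1
Majority → A

A


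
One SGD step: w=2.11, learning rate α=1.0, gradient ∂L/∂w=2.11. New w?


w_new = w - α·∇
= 2.11 - 1.0·2.11
= 2.11 - 2.11
= 0

0


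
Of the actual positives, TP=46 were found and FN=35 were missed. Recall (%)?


Recall = TP/(TP+FN)
= 46/(46+35)
= 46/81 = 56.79%

56.79%


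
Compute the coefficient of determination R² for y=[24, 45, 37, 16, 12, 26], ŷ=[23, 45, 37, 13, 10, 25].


ȳ = 26.6667
SS_res = Σ(y-ŷ)² = 15
SS_tot = Σ(y-ȳ)² = 779.33
R² = 1 - SS_res/SS_tot = 1 - 0.0192 = 0.9808

0.9808


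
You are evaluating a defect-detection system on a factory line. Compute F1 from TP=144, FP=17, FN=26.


Precision = 144/161 = 0.8944
Recall = 144/170 = 0.8471
F1 = 2·P·R/(P+R) = 2·TP/(2·TP+FP+FN) = 288/(288+17+26) = 288/331 = 0.8701

0.8701


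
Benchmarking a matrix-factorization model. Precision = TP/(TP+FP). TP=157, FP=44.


Precision = TP/(TP+FP)
= 157/(157+44)
= 157/201 = 78.11%

78.11%


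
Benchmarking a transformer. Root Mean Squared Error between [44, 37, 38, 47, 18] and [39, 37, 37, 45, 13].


MSE = 55/5 = 11
RMSE = √(55/5) = 3.3166

3.3166


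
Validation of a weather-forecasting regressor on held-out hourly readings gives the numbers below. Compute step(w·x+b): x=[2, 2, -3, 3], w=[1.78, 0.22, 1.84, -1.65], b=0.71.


z = (2)·(1.78) + (2)·(0.22) + (-3)·(1.84) + (3)·(-1.65) + 0.71
  = -5.76
step(z) = 0 (z<0)

0


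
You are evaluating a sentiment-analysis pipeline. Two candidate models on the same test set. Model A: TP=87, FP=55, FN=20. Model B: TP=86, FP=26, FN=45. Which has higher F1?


Model A: P=87/142=0.6127, R=87/107=0.8131, F1=2PR/(P+R)=2TP/(2TP+FP+FN)=174/249=0.6988
Model B: P=86/112=0.7679, R=86/131=0.6565, F1=2PR/(P+R)=2TP/(2TP+FP+FN)=172/243=0.7078
0.6988 < 0.7078 → Model B

Model B


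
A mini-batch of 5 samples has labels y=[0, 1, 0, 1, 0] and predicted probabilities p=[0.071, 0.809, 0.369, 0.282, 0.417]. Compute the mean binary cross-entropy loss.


L[0] = -ln(1-0.071) = -ln(0.929) = 0.0736
L[1] = -ln(0.809) = 0.212
L[2] = -ln(1-0.369) = -ln(0.631) = 0.4604
L[3] = -ln(0.282) = 1.2658
L[4] = -ln(1-0.417) = -ln(0.583) = 0.5396
mean = (0.0736 + 0.212 + 0.4604 + 1.2658 + 0.5396)/5 = 0.5103

0.5103


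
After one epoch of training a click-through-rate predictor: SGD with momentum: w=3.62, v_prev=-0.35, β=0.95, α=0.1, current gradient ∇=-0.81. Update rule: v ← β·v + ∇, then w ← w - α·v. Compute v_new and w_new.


v_new = 0.95·-0.35 - 0.81 = -0.3325 - 0.81 = -1.1425
w_new = 3.62 - 0.1·-1.1425 = 3.62 + 0.11425 = 3.73425

v_new=-1.1425, w_new=3.73425


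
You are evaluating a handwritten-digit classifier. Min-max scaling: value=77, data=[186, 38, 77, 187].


min=38, max=187
(77-38)/(187-38) = 39/149 = 0.2617

0.2617


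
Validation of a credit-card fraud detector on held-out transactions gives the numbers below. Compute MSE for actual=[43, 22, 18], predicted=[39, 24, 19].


Squared errors: (43-39)²=16, (22-24)²=4, (18-19)²=1
Sum = 21
MSE = 21/3 = 7

7


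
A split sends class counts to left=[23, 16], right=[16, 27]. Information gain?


Parent = [39, 43], H_parent = 0.9983
H_left = 0.9766 (n=39), H_right = 0.9523 (n=43)
H_children = (39/82)·0.9766 + (43/82)·0.9523 = 0.9639
IG = 0.9983 - 0.9639 = 0.0344

0.0344


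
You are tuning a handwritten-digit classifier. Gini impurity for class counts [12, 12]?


Probabilities: [12/24, 12/24] ≈ [0.5, 0.5]
Σpᵢ² = (144 + 144)/24² = 288/576
Gini = 1 - Σpᵢ² = 1 - 288/576 = 0.5

0.5


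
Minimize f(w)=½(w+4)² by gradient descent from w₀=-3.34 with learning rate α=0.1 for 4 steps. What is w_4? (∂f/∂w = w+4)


step 1: grad = -3.34+4 = 0.66; w = -3.34 - 0.1·(0.66) = -3.406
step 2: grad = -3.406+4 = 0.594; w = -3.406 - 0.1·(0.594) = -3.4654
step 3: grad = -3.4654+4 = 0.5346; w = -3.4654 - 0.1·(0.5346) = -3.51886
step 4: grad = -3.51886+4 = 0.48114; w = -3.51886 - 0.1·(0.48114) = -3.566974

-3.566974


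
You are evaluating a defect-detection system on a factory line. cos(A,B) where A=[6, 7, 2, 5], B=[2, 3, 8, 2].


A·B = 6·2 + 7·3 + 2·8 + 5·2 = 59
‖A‖ = √114 = 10.6771, ‖B‖ = √81 = 9
cos = 59/(√114·√81) = 59/√9234 = 0.614

0.614


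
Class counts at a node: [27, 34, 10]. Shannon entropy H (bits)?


Probabilities: [27/71, 34/71, 10/71] ≈ [0.3803, 0.4789, 0.1408]
H = -((27/71)·log₂(27/71) + (34/71)·log₂(34/71) + (10/71)·log₂(10/71))
  = 1.4374 bits

1.4374 bits


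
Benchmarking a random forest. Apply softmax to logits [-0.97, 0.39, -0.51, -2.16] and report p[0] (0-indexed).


Exponentials: e^-0.97=0.3791, e^0.39=1.477, e^-0.51=0.6005, e^-2.16=0.1153
Sum = 2.5719
Softmax = [0.1474, 0.5743, 0.2335, 0.0448]
p[0] = 0.3791/2.5719 = 0.1474

0.1474


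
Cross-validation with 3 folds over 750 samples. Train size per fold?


Fold size = 750/3 = 250
Training per fold = 750 - 250 = 500

500


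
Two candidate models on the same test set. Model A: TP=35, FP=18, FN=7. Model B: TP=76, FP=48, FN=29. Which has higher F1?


Model A: P=35/53=0.6604, R=35/42=0.8333, F1=2PR/(P+R)=2TP/(2TP+FP+FN)=70/95=0.7368
Model B: P=76/124=0.6129, R=76/105=0.7238, F1=2PR/(P+R)=2TP/(2TP+FP+FN)=152/229=0.6638
0.7368 > 0.6638 → Model A

Model A


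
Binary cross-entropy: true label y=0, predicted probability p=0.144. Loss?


BCE = -[y·ln(p) + (1-y)·ln(1-p)]
= -0 - 1·ln(1-0.144)
= -ln(0.856) = 0.1555

0.1555


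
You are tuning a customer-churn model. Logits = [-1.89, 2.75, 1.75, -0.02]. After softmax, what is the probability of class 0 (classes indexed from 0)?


Exponentials: e^-1.89=0.1511, e^2.75=15.6426, e^1.75=5.7546, e^-0.02=0.9802
Sum = 22.5285
Softmax = [0.0067, 0.6943, 0.2554, 0.0435]
p[0] = 0.1511/22.5285 = 0.0067

0.0067


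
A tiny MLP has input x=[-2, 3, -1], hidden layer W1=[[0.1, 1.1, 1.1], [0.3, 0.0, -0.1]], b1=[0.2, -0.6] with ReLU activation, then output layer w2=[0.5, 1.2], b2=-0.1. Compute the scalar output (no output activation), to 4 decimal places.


z1[0] = (0.1)·(-2) + (1.1)·(3) + (1.1)·(-1) + 0.2 = 2.2
z1[1] = (0.3)·(-2) + (0.0)·(3) + (-0.1)·(-1) - 0.6 = -1.1
h = ReLU(z1) = [2.2, 0.0]
output = (0.5)·(2.2) + (1.2)·(0.0) - 0.1 = 1.0

1.0


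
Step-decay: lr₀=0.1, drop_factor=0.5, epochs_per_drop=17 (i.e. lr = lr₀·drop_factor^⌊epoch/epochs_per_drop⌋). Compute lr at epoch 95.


n_drops = ⌊95/17⌋ = 5
lr = 0.1·0.5^5 = 0.1·0.03125 = 0.003125

0.003125


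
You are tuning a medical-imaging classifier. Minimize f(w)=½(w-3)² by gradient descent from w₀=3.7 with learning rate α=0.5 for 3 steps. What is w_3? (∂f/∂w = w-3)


step 1: grad = 3.7-3 = 0.7; w = 3.7 - 0.5·(0.7) = 3.35
step 2: grad = 3.35-3 = 0.35; w = 3.35 - 0.5·(0.35) = 3.175
step 3: grad = 3.175-3 = 0.175; w = 3.175 - 0.5·(0.175) = 3.0875

3.0875


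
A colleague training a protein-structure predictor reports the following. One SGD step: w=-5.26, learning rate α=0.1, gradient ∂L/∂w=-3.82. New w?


w_new = w - α·∇
= -5.26 - 0.1·-3.82
= -5.26 + 0.382
= -4.878

-4.878


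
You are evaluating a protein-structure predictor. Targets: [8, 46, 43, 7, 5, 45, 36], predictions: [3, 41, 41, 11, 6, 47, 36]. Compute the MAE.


Absolute errors: |8-3|=5, |46-41|=5, |43-41|=2, |7-11|=4, |5-6|=1, |45-47|=2, |36-36|=0
Sum = 19
MAE = 19/7 = 19/7

19/7


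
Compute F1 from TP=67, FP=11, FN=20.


Precision = 67/78 = 0.859
Recall = 67/87 = 0.7701
F1 = 2·P·R/(P+R) = 2·TP/(2·TP+FP+FN) = 134/(134+11+20) = 134/165 = 0.8121

0.8121


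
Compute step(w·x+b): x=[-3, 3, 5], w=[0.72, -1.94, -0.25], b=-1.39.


z = (-3)·(0.72) + (3)·(-1.94) + (5)·(-0.25) - 1.39
  = -10.62
step(z) = 0 (z<0)

0


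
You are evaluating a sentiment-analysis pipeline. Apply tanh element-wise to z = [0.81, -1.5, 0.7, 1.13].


tanh(0.81) = 0.6696
tanh(-1.5) = -0.9051
tanh(0.7) = 0.6044
tanh(1.13) = 0.811
result = [0.6696, -0.9051, 0.6044, 0.811]

[0.6696, -0.9051, 0.6044, 0.811]


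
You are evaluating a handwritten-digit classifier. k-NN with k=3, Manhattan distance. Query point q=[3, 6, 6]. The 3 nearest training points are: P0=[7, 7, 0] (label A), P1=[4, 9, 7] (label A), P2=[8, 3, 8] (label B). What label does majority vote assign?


d(q,P0) = 11  (label A)
d(q,P1) = 5  (label A)
d(q,P2) = 10  (label B)
Votes: A=2, B=1
Majority → A

A


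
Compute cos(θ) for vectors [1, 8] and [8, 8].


A·B = 1·8 + 8·8 = 72
‖A‖ = √65 = 8.0623, ‖B‖ = √128 = 11.3137
cos = 72/(√65·√128) = 72/√8320 = 0.7894

0.7894


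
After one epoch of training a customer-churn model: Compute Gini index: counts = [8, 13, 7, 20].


Probabilities: [8/48, 13/48, 7/48, 20/48] ≈ [0.1667, 0.2708, 0.1458, 0.4167]
Σpᵢ² = (64 + 169 + 49 + 400)/48² = 682/2304
Gini = 1 - Σpᵢ² = 1 - 682/2304 = 0.704

0.704


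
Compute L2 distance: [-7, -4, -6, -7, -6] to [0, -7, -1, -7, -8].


d = √((-7-0)² + (-4+ 7)² + (-6+ 1)² + (-7+ 7)² + (-6+ 8)²)
  = √(49 + 9 + 25 + 0 + 4)
  = √87 = 9.3274

9.3274


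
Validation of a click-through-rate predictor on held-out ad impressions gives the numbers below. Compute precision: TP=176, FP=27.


Precision = TP/(TP+FP)
= 176/(176+27)
= 176/203 = 86.7%

86.7%


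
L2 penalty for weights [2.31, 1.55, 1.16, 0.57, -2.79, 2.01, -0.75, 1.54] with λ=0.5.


‖w‖₂² = (2.31)² + (1.55)² + (1.16)² + (0.57)² + (-2.79)² + (2.01)² + (-0.75)² + (1.54)²
     = 5.3361 + 2.4025 + 1.3456 + 0.3249 + 7.7841 + 4.0401 + 0.5625 + 2.3716
     = 24.1674
λ·‖w‖₂² = 0.5·24.1674 = 12.0837

12.0837


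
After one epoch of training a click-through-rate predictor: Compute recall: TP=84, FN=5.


Recall = TP/(TP+FN)
= 84/(84+5)
= 84/89 = 94.38%

94.38%


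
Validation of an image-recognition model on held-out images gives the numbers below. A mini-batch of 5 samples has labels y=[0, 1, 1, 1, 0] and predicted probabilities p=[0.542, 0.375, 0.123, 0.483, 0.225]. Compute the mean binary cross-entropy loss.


L[0] = -ln(1-0.542) = -ln(0.458) = 0.7809
L[1] = -ln(0.375) = 0.9808
L[2] = -ln(0.123) = 2.0956
L[3] = -ln(0.483) = 0.7277
L[4] = -ln(1-0.225) = -ln(0.775) = 0.2549
mean = (0.7809 + 0.9808 + 2.0956 + 0.7277 + 0.2549)/5 = 0.968

0.968


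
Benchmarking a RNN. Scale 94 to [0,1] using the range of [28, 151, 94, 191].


min=28, max=191
(94-28)/(191-28) = 66/163 = 0.4049

0.4049


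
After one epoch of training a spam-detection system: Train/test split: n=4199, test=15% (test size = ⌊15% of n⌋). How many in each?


Test = ⌊4199·15/100⌋ = 629
Train = 4199 - 629 = 3570

Train: 3570, Test: 629


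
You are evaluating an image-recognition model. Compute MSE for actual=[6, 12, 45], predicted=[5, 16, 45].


Squared errors: (6-5)²=1, (12-16)²=16, (45-45)²=0
Sum = 17
MSE = 17/3 = 17/3

17/3


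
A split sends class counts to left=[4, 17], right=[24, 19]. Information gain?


Parent = [28, 36], H_parent = 0.9887
H_left = 0.7025 (n=21), H_right = 0.9902 (n=43)
H_children = (21/64)·0.7025 + (43/64)·0.9902 = 0.8958
IG = 0.9887 - 0.8958 = 0.0929

0.0929


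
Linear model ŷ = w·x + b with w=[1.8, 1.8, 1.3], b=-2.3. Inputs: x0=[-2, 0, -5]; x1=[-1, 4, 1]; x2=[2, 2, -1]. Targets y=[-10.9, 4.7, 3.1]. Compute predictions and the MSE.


ŷ0 = (1.8)·(-2) + (1.8)·(0) + (1.3)·(-5) - 2.3 = -12.4
ŷ1 = (1.8)·(-1) + (1.8)·(4) + (1.3)·(1) - 2.3 = 4.4
ŷ2 = (1.8)·(2) + (1.8)·(2) + (1.3)·(-1) - 2.3 = 3.6
errors² = [2.25, 0.09, 0.25]
MSE = 2.5900/3 = 0.8633

0.8633


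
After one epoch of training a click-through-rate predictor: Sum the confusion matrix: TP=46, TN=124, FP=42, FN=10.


Total = TP + TN + FP + FN
= 46 + 124 + 42 + 10
= 222
(Predicted positive: 88, predicted negative: 134)

222


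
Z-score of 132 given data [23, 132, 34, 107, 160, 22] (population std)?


μ = 79.6667, σ = 55.6197
z = (132 - 79.6667)/55.6197 = 0.9409

0.9409


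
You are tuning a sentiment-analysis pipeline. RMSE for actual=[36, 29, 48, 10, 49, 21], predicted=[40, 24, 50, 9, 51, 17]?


MSE = 66/6 = 11
RMSE = √(66/6) = 3.3166

3.3166


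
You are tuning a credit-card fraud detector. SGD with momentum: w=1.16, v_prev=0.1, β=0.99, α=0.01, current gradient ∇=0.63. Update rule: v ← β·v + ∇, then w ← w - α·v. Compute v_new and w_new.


v_new = 0.99·0.1 + 0.63 = 0.099 + 0.63 = 0.729
w_new = 1.16 - 0.01·0.729 = 1.16 - 0.00729 = 1.15271

v_new=0.729, w_new=1.15271


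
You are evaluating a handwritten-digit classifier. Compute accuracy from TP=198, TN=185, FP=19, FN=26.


Accuracy = (TP+TN)/(TP+TN+FP+FN)
= (198+185)/(428)
= 383/428 = 89.49%

89.49%


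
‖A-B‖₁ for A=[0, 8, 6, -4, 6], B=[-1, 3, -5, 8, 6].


d = |0+ 1| + |8-3| + |6+ 5| + |-4-8| + |6-6|
  = 1 + 5 + 11 + 12 + 0
  = 29

29


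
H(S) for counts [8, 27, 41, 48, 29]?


Probabilities: [8/153, 27/153, 41/153, 48/153, 29/153] ≈ [0.0523, 0.1765, 0.268, 0.3137, 0.1895]
H = -((8/153)·log₂(8/153) + (27/153)·log₂(27/153) + (41/153)·log₂(41/153) + (48/153)·log₂(48/153) + (29/153)·log₂(29/153))
  = 2.1528 bits

2.1528 bits


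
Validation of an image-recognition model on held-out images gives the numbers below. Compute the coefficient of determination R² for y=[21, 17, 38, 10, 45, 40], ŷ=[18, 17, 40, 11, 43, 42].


ȳ = 28.5
SS_res = Σ(y-ŷ)² = 22
SS_tot = Σ(y-ȳ)² = 1025.5
R² = 1 - SS_res/SS_tot = 1 - 0.0215 = 0.9785

0.9785


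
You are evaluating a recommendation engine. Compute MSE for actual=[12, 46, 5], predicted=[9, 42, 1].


Squared errors: (12-9)²=9, (46-42)²=16, (5-1)²=16
Sum = 41
MSE = 41/3 = 41/3

41/3


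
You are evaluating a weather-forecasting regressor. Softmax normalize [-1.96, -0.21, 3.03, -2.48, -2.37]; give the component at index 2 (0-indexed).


Exponentials: e^-1.96=0.1409, e^-0.21=0.8106, e^3.03=20.6972, e^-2.48=0.0837, e^-2.37=0.0935
Sum = 21.8259
Softmax = [0.0065, 0.0371, 0.9483, 0.0038, 0.0043]
p[2] = 20.6972/21.8259 = 0.9483

0.9483


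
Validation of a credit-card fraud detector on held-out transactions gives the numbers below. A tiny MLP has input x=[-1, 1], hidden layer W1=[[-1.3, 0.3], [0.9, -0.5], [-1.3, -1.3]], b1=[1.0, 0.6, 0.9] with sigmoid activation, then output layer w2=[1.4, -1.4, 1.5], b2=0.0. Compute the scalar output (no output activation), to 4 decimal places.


z1[0] = (-1.3)·(-1) + (0.3)·(1) + 1.0 = 2.6
z1[1] = (0.9)·(-1) + (-0.5)·(1) + 0.6 = -0.8
z1[2] = (-1.3)·(-1) + (-1.3)·(1) + 0.9 = 0.9
h = sigmoid(z1) = [0.9309, 0.31, 0.7109]
output = (1.4)·(0.9309) + (-1.4)·(0.31) + (1.5)·(0.7109) + 0.0 = 1.9356

1.9356


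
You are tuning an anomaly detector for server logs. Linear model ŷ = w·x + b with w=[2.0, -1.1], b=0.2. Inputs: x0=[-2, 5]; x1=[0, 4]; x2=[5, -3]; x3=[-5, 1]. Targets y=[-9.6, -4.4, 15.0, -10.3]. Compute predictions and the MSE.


ŷ0 = (2.0)·(-2) + (-1.1)·(5) + 0.2 = -9.3
ŷ1 = (2.0)·(0) + (-1.1)·(4) + 0.2 = -4.2
ŷ2 = (2.0)·(5) + (-1.1)·(-3) + 0.2 = 13.5
ŷ3 = (2.0)·(-5) + (-1.1)·(1) + 0.2 = -10.9
errors² = [0.09, 0.04, 2.25, 0.36]
MSE = 2.7400/4 = 0.685

0.685


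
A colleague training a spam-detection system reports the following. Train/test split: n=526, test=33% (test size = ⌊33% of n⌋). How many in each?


Test = ⌊526·33/100⌋ = 173
Train = 526 - 173 = 353

Train: 353, Test: 173


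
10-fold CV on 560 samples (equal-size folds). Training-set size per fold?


Fold size = 560/10 = 56
Training per fold = 560 - 56 = 504

504


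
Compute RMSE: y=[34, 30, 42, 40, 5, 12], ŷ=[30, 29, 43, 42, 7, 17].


MSE = 51/6 = 8.5
RMSE = √(51/6) = 2.9155

2.9155


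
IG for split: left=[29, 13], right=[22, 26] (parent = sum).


Parent = [51, 39], H_parent = 0.9871
H_left = 0.8926 (n=42), H_right = 0.995 (n=48)
H_children = (42/90)·0.8926 + (48/90)·0.995 = 0.9472
IG = 0.9871 - 0.9472 = 0.0399

0.0399


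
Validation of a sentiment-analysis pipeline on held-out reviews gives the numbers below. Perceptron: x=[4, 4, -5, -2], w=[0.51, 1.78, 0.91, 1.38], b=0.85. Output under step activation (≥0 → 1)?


z = (4)·(0.51) + (4)·(1.78) + (-5)·(0.91) + (-2)·(1.38) + 0.85
  = 2.7
step(z) = 1 (z≥0)

1


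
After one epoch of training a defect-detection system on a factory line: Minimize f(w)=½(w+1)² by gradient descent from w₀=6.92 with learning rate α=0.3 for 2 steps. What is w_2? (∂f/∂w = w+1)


step 1: grad = 6.92+1 = 7.92; w = 6.92 - 0.3·(7.92) = 4.544
step 2: grad = 4.544+1 = 5.544; w = 4.544 - 0.3·(5.544) = 2.8808

2.8808


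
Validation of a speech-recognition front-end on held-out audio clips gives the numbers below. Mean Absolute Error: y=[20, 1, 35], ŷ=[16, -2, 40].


Absolute errors: |20-16|=4, |1+ 2|=3, |35-40|=5
Sum = 12
MAE = 12/3 = 4

4


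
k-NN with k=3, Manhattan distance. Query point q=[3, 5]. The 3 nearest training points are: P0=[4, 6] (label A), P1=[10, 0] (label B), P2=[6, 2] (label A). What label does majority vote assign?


d(q,P0) = 2  (label A)
d(q,P1) = 12  (label B)
d(q,P2) = 6  (label A)
Votes: A=2, B=1
Majority → A

A


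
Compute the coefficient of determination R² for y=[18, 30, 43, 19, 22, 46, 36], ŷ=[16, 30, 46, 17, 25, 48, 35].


ȳ = 30.5714
SS_res = Σ(y-ŷ)² = 31
SS_tot = Σ(y-ȳ)² = 787.71
R² = 1 - SS_res/SS_tot = 1 - 0.0394 = 0.9606

0.9606


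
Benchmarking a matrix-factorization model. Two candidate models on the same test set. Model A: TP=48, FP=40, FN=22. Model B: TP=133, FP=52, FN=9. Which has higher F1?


Model A: P=48/88=0.5455, R=48/70=0.6857, F1=2PR/(P+R)=2TP/(2TP+FP+FN)=96/158=0.6076
Model B: P=133/185=0.7189, R=133/142=0.9366, F1=2PR/(P+R)=2TP/(2TP+FP+FN)=266/327=0.8135
0.6076 < 0.8135 → Model B

Model B


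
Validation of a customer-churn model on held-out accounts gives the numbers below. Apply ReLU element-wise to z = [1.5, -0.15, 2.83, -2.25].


ReLU(1.5) = max(0, 1.5) = 1.5
ReLU(-0.15) = max(0, -0.15) = 0.0
ReLU(2.83) = max(0, 2.83) = 2.83
ReLU(-2.25) = max(0, -2.25) = 0.0
result = [1.5, 0.0, 2.83, 0.0]

[1.5, 0.0, 2.83, 0.0]


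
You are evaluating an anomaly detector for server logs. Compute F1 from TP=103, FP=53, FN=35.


Precision = 103/156 = 0.6603
Recall = 103/138 = 0.7464
F1 = 2·P·R/(P+R) = 2·TP/(2·TP+FP+FN) = 206/(206+53+35) = 206/294 = 0.7007

0.7007


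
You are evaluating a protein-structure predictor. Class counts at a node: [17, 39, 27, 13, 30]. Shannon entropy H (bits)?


Probabilities: [17/126, 39/126, 27/126, 13/126, 30/126] ≈ [0.1349, 0.3095, 0.2143, 0.1032, 0.2381]
H = -((17/126)·log₂(17/126) + (39/126)·log₂(39/126) + (27/126)·log₂(27/126) + (13/126)·log₂(13/126) + (30/126)·log₂(30/126))
  = 2.2208 bits

2.2208 bits


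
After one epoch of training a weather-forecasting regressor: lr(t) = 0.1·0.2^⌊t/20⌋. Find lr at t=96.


n_drops = ⌊96/20⌋ = 4
lr = 0.1·0.2^4 = 0.1·0.0016 = 0.00016

0.00016


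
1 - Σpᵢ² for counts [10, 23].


Probabilities: [10/33, 23/33] ≈ [0.303, 0.697]
Σpᵢ² = (100 + 529)/33² = 629/1089
Gini = 1 - Σpᵢ² = 1 - 629/1089 = 0.4224

0.4224


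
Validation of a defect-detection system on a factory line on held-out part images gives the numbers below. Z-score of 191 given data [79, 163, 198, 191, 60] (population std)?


μ = 138.2, σ = 57.6174
z = (191 - 138.2)/57.6174 = 0.9164

0.9164


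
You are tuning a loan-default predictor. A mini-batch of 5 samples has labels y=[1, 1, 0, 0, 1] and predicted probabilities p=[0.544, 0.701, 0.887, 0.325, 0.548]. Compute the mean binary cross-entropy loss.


L[0] = -ln(0.544) = 0.6088
L[1] = -ln(0.701) = 0.3552
L[2] = -ln(1-0.887) = -ln(0.113) = 2.1804
L[3] = -ln(1-0.325) = -ln(0.675) = 0.393
L[4] = -ln(0.548) = 0.6015
mean = (0.6088 + 0.3552 + 2.1804 + 0.393 + 0.6015)/5 = 0.8278

0.8278


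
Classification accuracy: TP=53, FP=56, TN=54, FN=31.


Accuracy = (TP+TN)/(TP+TN+FP+FN)
= (53+54)/(194)
= 107/194 = 55.15%

55.15%


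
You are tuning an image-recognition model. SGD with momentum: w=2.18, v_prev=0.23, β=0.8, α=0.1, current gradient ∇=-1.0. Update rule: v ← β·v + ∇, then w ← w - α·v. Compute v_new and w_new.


v_new = 0.8·0.23 - 1.0 = 0.184 - 1.0 = -0.816
w_new = 2.18 - 0.1·-0.816 = 2.18 + 0.0816 = 2.2616

v_new=-0.816, w_new=2.2616


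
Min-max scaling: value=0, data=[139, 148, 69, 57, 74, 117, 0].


min=0, max=148
(0-0)/(148-0) = 0/148 = 0.0

0.0


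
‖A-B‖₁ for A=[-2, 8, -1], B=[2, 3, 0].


d = |-2-2| + |8-3| + |-1-0|
  = 4 + 5 + 1
  = 10

10


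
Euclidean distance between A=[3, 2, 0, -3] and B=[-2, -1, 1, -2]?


d = √((3+ 2)² + (2+ 1)² + (0-1)² + (-3+ 2)²)
  = √(25 + 9 + 1 + 1)
  = √36 = 6.0

6.0


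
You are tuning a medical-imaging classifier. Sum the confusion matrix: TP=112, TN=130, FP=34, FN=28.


Total = TP + TN + FP + FN
= 112 + 130 + 34 + 28
= 304
(Predicted positive: 146, predicted negative: 158)

304


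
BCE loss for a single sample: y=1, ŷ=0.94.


BCE = -[y·ln(p) + (1-y)·ln(1-p)]
= -1·ln(0.94) - 0
= -ln(0.94) = 0.0619

0.0619


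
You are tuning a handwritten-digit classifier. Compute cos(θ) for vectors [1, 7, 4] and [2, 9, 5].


A·B = 1·2 + 7·9 + 4·5 = 85
‖A‖ = √66 = 8.124, ‖B‖ = √110 = 10.4881
cos = 85/(√66·√110) = 85/√7260 = 0.9976

0.9976


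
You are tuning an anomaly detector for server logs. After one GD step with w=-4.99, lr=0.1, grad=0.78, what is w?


w_new = w - α·∇
= -4.99 - 0.1·0.78
= -4.99 - 0.078
= -5.068

-5.068


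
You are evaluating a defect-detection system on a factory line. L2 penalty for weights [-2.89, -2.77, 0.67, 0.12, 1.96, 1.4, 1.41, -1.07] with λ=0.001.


‖w‖₂² = (-2.89)² + (-2.77)² + (0.67)² + (0.12)² + (1.96)² + (1.4)² + (1.41)² + (-1.07)²
     = 8.3521 + 7.6729 + 0.4489 + 0.0144 + 3.8416 + 1.96 + 1.9881 + 1.1449
     = 25.4229
λ·‖w‖₂² = 0.001·25.4229 = 0.025423

0.025423


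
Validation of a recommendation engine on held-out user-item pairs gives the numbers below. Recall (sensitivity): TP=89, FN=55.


Recall = TP/(TP+FN)
= 89/(89+55)
= 89/144 = 61.81%

61.81%


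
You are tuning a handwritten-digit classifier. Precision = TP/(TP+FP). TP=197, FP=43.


Precision = TP/(TP+FP)
= 197/(197+43)
= 197/240 = 82.08%

82.08%


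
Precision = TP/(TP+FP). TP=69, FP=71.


Precision = TP/(TP+FP)
= 69/(69+71)
= 69/140 = 49.29%

49.29%


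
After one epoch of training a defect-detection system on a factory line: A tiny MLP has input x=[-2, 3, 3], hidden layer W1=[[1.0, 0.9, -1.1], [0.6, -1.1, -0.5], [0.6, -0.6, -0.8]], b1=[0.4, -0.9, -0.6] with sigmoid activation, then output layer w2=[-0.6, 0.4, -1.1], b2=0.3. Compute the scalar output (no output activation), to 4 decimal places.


z1[0] = (1.0)·(-2) + (0.9)·(3) + (-1.1)·(3) + 0.4 = -2.2
z1[1] = (0.6)·(-2) + (-1.1)·(3) + (-0.5)·(3) - 0.9 = -6.9
z1[2] = (0.6)·(-2) + (-0.6)·(3) + (-0.8)·(3) - 0.6 = -6.0
h = sigmoid(z1) = [0.0998, 0.001, 0.0025]
output = (-0.6)·(0.0998) + (0.4)·(0.001) + (-1.1)·(0.0025) + 0.3 = 0.2378

0.2378


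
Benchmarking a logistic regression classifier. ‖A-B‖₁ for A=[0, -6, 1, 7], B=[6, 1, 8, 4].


d = |0-6| + |-6-1| + |1-8| + |7-4|
  = 6 + 7 + 7 + 3
  = 23

23


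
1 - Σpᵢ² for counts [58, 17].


Probabilities: [58/75, 17/75] ≈ [0.7733, 0.2267]
Σpᵢ² = (3364 + 289)/75² = 3653/5625
Gini = 1 - Σpᵢ² = 1 - 3653/5625 = 0.3506

0.3506


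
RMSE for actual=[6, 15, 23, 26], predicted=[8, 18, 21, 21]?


MSE = 42/4 = 10.5
RMSE = √(42/4) = 3.2404

3.2404


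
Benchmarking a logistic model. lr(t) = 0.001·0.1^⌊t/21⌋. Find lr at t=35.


n_drops = ⌊35/21⌋ = 1
lr = 0.001·0.1^1 = 0.001·0.1 = 0.0001

0.0001


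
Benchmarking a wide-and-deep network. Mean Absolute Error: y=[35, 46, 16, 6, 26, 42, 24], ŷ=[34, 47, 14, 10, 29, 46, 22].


Absolute errors: |35-34|=1, |46-47|=1, |16-14|=2, |6-10|=4, |26-29|=3, |42-46|=4, |24-22|=2
Sum = 17
MAE = 17/7 = 17/7

17/7


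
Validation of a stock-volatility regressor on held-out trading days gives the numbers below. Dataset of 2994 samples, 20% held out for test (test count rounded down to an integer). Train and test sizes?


Test = ⌊2994·20/100⌋ = 598
Train = 2994 - 598 = 2396

Train: 2396, Test: 598


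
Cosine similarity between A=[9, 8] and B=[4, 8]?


A·B = 9·4 + 8·8 = 100
‖A‖ = √145 = 12.0416, ‖B‖ = √80 = 8.9443
cos = 100/(√145·√80) = 100/√11600 = 0.9285

0.9285


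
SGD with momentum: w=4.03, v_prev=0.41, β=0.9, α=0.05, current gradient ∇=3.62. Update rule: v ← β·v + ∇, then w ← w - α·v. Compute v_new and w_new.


v_new = 0.9·0.41 + 3.62 = 0.369 + 3.62 = 3.989
w_new = 4.03 - 0.05·3.989 = 4.03 - 0.19945 = 3.83055

v_new=3.989, w_new=3.83055


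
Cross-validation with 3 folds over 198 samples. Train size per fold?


Fold size = 198/3 = 66
Training per fold = 198 - 66 = 132

132


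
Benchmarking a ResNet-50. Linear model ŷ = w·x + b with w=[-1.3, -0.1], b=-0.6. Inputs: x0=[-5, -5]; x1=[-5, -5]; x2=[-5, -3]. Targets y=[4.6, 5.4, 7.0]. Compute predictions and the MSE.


ŷ0 = (-1.3)·(-5) + (-0.1)·(-5) - 0.6 = 6.4
ŷ1 = (-1.3)·(-5) + (-0.1)·(-5) - 0.6 = 6.4
ŷ2 = (-1.3)·(-5) + (-0.1)·(-3) - 0.6 = 6.2
errors² = [3.24, 1.0, 0.64]
MSE = 4.8800/3 = 1.6267

1.6267


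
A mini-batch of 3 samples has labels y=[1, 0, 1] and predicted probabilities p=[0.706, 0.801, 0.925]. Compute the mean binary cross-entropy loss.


L[0] = -ln(0.706) = 0.3481
L[1] = -ln(1-0.801) = -ln(0.199) = 1.6145
L[2] = -ln(0.925) = 0.078
mean = (0.3481 + 1.6145 + 0.078)/3 = 0.6802

0.6802


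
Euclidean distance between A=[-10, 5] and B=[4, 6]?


d = √((-10-4)² + (5-6)²)
  = √(196 + 1)
  = √197 = 14.0357

14.0357


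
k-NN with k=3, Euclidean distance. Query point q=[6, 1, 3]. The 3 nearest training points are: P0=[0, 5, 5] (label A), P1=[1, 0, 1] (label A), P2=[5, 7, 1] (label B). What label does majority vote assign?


d(q,P0) = 7.4833  (label A)
d(q,P1) = 5.4772  (label A)
d(q,P2) = 6.4031  (label B)
Votes: A=2, B=1
Majority → A

A


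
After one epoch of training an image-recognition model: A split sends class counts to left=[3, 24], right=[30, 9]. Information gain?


Parent = [33, 33], H_parent = 1
H_left = 0.5033 (n=27), H_right = 0.7793 (n=39)
H_children = (27/66)·0.5033 + (39/66)·0.7793 = 0.6664
IG = 1 - 0.6664 = 0.3336

0.3336


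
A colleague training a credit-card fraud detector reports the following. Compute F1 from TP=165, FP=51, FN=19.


Precision = 165/216 = 0.7639
Recall = 165/184 = 0.8967
F1 = 2·P·R/(P+R) = 2·TP/(2·TP+FP+FN) = 330/(330+51+19) = 330/400 = 0.825

0.825


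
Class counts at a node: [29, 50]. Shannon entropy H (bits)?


Probabilities: [29/79, 50/79] ≈ [0.3671, 0.6329]
H = -((29/79)·log₂(29/79) + (50/79)·log₂(50/79))
  = 0.9484 bits

0.9484 bits


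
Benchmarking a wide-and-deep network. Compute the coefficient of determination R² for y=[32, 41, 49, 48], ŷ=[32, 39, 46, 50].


ȳ = 42.5
SS_res = Σ(y-ŷ)² = 17
SS_tot = Σ(y-ȳ)² = 185
R² = 1 - SS_res/SS_tot = 1 - 0.0919 = 0.9081

0.9081


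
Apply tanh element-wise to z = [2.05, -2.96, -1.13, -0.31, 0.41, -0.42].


tanh(2.05) = 0.9674
tanh(-2.96) = -0.9946
tanh(-1.13) = -0.811
tanh(-0.31) = -0.3004
tanh(0.41) = 0.3885
tanh(-0.42) = -0.3969
result = [0.9674, -0.9946, -0.811, -0.3004, 0.3885, -0.3969]

[0.9674, -0.9946, -0.811, -0.3004, 0.3885, -0.3969]


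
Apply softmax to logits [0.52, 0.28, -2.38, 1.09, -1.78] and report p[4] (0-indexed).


Exponentials: e^0.52=1.682, e^0.28=1.3231, e^-2.38=0.0926, e^1.09=2.9743, e^-1.78=0.1686
Sum = 6.2406
Softmax = [0.2695, 0.212, 0.0148, 0.4766, 0.027]
p[4] = 0.1686/6.2406 = 0.027

0.027


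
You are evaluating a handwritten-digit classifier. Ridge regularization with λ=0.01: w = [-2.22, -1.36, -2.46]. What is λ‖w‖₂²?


‖w‖₂² = (-2.22)² + (-1.36)² + (-2.46)²
     = 4.9284 + 1.8496 + 6.0516
     = 12.8296
λ·‖w‖₂² = 0.01·12.8296 = 0.128296

0.128296


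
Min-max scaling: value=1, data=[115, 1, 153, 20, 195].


min=1, max=195
(1-1)/(195-1) = 0/194 = 0.0

0.0


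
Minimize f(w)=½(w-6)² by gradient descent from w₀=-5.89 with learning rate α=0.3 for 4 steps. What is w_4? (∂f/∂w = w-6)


step 1: grad = -5.89-6 = -11.89; w = -5.89 - 0.3·(-11.89) = -2.323
step 2: grad = -2.323-6 = -8.323; w = -2.323 - 0.3·(-8.323) = 0.1739
step 3: grad = 0.1739-6 = -5.8261; w = 0.1739 - 0.3·(-5.8261) = 1.92173
step 4: grad = 1.92173-6 = -4.07827; w = 1.92173 - 0.3·(-4.07827) = 3.145211

3.145211


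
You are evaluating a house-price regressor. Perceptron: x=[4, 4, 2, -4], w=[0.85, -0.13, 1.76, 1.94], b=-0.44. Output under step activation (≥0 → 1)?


z = (4)·(0.85) + (4)·(-0.13) + (2)·(1.76) + (-4)·(1.94) - 0.44
  = -1.8
step(z) = 0 (z<0)

0


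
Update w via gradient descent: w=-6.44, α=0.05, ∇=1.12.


w_new = w - α·∇
= -6.44 - 0.05·1.12
= -6.44 - 0.056
= -6.496

-6.496


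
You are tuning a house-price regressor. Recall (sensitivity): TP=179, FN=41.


Recall = TP/(TP+FN)
= 179/(179+41)
= 179/220 = 81.36%

81.36%


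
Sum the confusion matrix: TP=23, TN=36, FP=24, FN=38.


Total = TP + TN + FP + FN
= 23 + 36 + 24 + 38
= 121
(Predicted positive: 47, predicted negative: 74)

121


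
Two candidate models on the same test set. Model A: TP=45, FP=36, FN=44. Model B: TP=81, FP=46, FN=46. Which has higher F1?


Model A: P=45/81=0.5556, R=45/89=0.5056, F1=2PR/(P+R)=2TP/(2TP+FP+FN)=90/170=0.5294
Model B: P=81/127=0.6378, R=81/127=0.6378, F1=2PR/(P+R)=2TP/(2TP+FP+FN)=162/254=0.6378
0.5294 < 0.6378 → Model B

Model B


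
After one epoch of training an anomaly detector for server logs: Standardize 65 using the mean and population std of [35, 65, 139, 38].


μ = 69.25, σ = 41.9307
z = (65 - 69.25)/41.9307 = -0.1014

-0.1014


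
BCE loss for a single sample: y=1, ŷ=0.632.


BCE = -[y·ln(p) + (1-y)·ln(1-p)]
= -1·ln(0.632) - 0
= -ln(0.632) = 0.4589

0.4589


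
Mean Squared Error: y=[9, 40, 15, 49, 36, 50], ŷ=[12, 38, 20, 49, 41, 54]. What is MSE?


Squared errors: (9-12)²=9, (40-38)²=4, (15-20)²=25, (49-49)²=0, (36-41)²=25, (50-54)²=16
Sum = 79
MSE = 79/6 = 79/6

79/6


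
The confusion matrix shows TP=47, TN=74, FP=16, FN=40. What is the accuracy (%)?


Accuracy = (TP+TN)/(TP+TN+FP+FN)
= (47+74)/(177)
= 121/177 = 68.36%

68.36%


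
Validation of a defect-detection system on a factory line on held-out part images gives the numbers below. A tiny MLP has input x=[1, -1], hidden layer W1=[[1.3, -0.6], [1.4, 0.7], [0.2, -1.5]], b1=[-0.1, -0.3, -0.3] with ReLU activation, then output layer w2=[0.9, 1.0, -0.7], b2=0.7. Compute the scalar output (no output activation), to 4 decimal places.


z1[0] = (1.3)·(1) + (-0.6)·(-1) - 0.1 = 1.8
z1[1] = (1.4)·(1) + (0.7)·(-1) - 0.3 = 0.4
z1[2] = (0.2)·(1) + (-1.5)·(-1) - 0.3 = 1.4
h = ReLU(z1) = [1.8, 0.4, 1.4]
output = (0.9)·(1.8) + (1.0)·(0.4) + (-0.7)·(1.4) + 0.7 = 1.74

1.74


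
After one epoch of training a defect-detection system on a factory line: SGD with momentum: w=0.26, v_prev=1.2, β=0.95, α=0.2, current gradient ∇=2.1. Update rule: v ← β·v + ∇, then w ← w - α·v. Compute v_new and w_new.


v_new = 0.95·1.2 + 2.1 = 1.14 + 2.1 = 3.24
w_new = 0.26 - 0.2·3.24 = 0.26 - 0.648 = -0.388

v_new=3.24, w_new=-0.388


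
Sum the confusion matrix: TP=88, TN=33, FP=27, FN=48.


Total = TP + TN + FP + FN
= 88 + 33 + 27 + 48
= 196
(Predicted positive: 115, predicted negative: 81)

196


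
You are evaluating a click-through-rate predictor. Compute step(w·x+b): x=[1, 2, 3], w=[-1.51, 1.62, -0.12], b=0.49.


z = (1)·(-1.51) + (2)·(1.62) + (3)·(-0.12) + 0.49
  = 1.86
step(z) = 1 (z≥0)

1


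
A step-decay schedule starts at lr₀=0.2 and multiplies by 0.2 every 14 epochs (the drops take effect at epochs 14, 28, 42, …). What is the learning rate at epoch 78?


n_drops = ⌊78/14⌋ = 5
lr = 0.2·0.2^5 = 0.2·0.00032 = 0.000064

0.000064


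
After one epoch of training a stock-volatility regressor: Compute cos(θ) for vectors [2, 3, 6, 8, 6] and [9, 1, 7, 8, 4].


A·B = 2·9 + 3·1 + 6·7 + 8·8 + 6·4 = 151
‖A‖ = √149 = 12.2066, ‖B‖ = √211 = 14.5258
cos = 151/(√149·√211) = 151/√31439 = 0.8516

0.8516


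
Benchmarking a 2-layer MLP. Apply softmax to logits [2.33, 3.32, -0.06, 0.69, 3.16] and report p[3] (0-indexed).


Exponentials: e^2.33=10.2779, e^3.32=27.6604, e^-0.06=0.9418, e^0.69=1.9937, e^3.16=23.5706
Sum = 64.4444
Softmax = [0.1595, 0.4292, 0.0146, 0.0309, 0.3658]
p[3] = 1.9937/64.4444 = 0.0309

0.0309


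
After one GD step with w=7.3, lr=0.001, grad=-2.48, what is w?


w_new = w - α·∇
= 7.3 - 0.001·-2.48
= 7.3 + 0.00248
= 7.30248

7.30248


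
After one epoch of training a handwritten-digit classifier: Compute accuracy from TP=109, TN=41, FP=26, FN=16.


Accuracy = (TP+TN)/(TP+TN+FP+FN)
= (109+41)/(192)
= 150/192 = 78.12%

78.12%


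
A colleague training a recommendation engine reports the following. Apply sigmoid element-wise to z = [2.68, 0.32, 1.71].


σ(2.68) = 1/(1+e^-2.68) = 0.9358
σ(0.32) = 1/(1+e^-0.32) = 0.5793
σ(1.71) = 1/(1+e^-1.71) = 0.8468
result = [0.9358, 0.5793, 0.8468]

[0.9358, 0.5793, 0.8468]


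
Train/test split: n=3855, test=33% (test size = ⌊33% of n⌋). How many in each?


Test = ⌊3855·33/100⌋ = 1272
Train = 3855 - 1272 = 2583

Train: 2583, Test: 1272


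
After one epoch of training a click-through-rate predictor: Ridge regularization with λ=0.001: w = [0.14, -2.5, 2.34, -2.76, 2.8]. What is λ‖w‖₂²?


‖w‖₂² = (0.14)² + (-2.5)² + (2.34)² + (-2.76)² + (2.8)²
     = 0.0196 + 6.25 + 5.4756 + 7.6176 + 7.84
     = 27.2028
λ·‖w‖₂² = 0.001·27.2028 = 0.027203

0.027203


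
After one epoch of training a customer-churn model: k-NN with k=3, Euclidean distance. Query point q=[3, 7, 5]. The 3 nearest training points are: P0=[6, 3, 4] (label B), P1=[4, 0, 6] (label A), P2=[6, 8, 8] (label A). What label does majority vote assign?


d(q,P0) = 5.099  (label B)
d(q,P1) = 7.1414  (label A)
d(q,P2) = 4.3589  (label A)
Votes: A=2, B=1
Majority → A

A


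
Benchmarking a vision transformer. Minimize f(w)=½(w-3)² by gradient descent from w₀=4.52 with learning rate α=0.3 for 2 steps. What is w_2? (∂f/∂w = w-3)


step 1: grad = 4.52-3 = 1.52; w = 4.52 - 0.3·(1.52) = 4.064
step 2: grad = 4.064-3 = 1.064; w = 4.064 - 0.3·(1.064) = 3.7448

3.7448


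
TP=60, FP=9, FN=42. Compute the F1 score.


Precision = 60/69 = 0.8696
Recall = 60/102 = 0.5882
F1 = 2·P·R/(P+R) = 2·TP/(2·TP+FP+FN) = 120/(120+9+42) = 120/171 = 0.7018

0.7018


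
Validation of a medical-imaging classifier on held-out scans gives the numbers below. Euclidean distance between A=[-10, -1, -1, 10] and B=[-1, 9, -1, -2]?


d = √((-10+ 1)² + (-1-9)² + (-1+ 1)² + (10+ 2)²)
  = √(81 + 100 + 0 + 144)
  = √325 = 18.0278

18.0278


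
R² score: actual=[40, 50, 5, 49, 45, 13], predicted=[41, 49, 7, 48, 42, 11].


ȳ = 33.6667
SS_res = Σ(y-ŷ)² = 20
SS_tot = Σ(y-ȳ)² = 1919.33
R² = 1 - SS_res/SS_tot = 1 - 0.0104 = 0.9896

0.9896


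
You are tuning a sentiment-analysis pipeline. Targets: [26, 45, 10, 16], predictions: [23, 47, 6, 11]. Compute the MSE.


Squared errors: (26-23)²=9, (45-47)²=4, (10-6)²=16, (16-11)²=25
Sum = 54
MSE = 54/4 = 27/2

27/2


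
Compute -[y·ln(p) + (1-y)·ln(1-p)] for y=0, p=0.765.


BCE = -[y·ln(p) + (1-y)·ln(1-p)]
= -0 - 1·ln(1-0.765)
= -ln(0.235) = 1.4482

1.4482


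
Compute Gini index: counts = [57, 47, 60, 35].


Probabilities: [57/199, 47/199, 60/199, 35/199] ≈ [0.2864, 0.2362, 0.3015, 0.1759]
Σpᵢ² = (3249 + 2209 + 3600 + 1225)/199² = 10283/39601
Gini = 1 - Σpᵢ² = 1 - 10283/39601 = 0.7403

0.7403


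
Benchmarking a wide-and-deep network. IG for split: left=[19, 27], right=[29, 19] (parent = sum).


Parent = [48, 46], H_parent = 0.9997
H_left = 0.9781 (n=46), H_right = 0.9685 (n=48)
H_children = (46/94)·0.9781 + (48/94)·0.9685 = 0.9732
IG = 0.9997 - 0.9732 = 0.0265

0.0265


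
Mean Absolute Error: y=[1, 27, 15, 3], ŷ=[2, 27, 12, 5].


Absolute errors: |1-2|=1, |27-27|=0, |15-12|=3, |3-5|=2
Sum = 6
MAE = 6/4 = 3/2

3/2
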